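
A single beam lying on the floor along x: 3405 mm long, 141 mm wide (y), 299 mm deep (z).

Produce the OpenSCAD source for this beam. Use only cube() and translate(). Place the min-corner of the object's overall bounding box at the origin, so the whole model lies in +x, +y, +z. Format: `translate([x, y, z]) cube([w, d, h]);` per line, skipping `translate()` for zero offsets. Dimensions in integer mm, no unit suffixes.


cube([3405, 141, 299]);


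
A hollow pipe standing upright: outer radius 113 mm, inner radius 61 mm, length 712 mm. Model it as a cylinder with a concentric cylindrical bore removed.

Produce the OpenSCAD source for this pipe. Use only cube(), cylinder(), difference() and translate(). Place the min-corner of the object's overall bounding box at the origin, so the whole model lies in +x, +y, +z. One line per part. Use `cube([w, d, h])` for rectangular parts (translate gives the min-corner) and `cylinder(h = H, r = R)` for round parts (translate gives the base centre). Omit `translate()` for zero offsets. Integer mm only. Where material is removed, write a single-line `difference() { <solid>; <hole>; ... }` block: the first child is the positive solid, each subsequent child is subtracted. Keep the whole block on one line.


difference() { translate([113, 113, 0]) cylinder(h = 712, r = 113); translate([113, 113, 0]) cylinder(h = 712, r = 61); }


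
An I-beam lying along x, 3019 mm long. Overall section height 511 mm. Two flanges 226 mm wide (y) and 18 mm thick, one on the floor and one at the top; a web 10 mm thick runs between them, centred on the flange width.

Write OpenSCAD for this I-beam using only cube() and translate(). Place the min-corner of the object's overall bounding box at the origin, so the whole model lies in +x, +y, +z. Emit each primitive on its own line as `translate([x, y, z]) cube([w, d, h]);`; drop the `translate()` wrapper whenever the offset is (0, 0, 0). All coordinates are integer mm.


cube([3019, 226, 18]);
translate([0, 108, 18]) cube([3019, 10, 475]);
translate([0, 0, 493]) cube([3019, 226, 18]);


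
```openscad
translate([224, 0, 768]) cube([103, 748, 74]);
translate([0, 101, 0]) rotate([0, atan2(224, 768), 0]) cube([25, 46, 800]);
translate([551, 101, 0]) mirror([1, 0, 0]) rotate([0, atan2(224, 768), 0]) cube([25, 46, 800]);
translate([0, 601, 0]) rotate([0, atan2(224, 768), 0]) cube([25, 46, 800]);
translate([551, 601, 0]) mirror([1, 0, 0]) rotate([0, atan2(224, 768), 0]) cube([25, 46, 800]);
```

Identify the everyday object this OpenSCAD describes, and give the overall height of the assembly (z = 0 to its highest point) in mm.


A sawhorse. The overall height is 842 mm.

A beam across two mirrored pairs of raked legs — a sawhorse. The beam's underside is at z = 768 (matching the legs' vertical rise in atan2(224, 768)) and the beam is 74 mm tall, so its top is at 768 + 74 = 842 mm. The raked legs top out at the beam's underside, so that is the highest point.


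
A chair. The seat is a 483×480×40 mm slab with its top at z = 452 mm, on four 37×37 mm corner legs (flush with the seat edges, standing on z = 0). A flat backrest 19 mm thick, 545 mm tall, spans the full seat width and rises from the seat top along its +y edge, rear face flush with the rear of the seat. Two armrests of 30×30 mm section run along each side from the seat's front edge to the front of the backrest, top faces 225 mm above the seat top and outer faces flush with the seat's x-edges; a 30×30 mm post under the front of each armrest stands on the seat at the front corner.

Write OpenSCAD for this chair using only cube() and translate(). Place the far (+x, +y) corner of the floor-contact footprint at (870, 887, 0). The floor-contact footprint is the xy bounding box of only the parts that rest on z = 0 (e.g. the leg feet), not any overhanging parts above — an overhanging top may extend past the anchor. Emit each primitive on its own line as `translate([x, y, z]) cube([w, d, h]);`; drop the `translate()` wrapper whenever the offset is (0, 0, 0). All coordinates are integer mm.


translate([387, 407, 412]) cube([483, 480, 40]);
translate([387, 407, 0]) cube([37, 37, 412]);
translate([833, 407, 0]) cube([37, 37, 412]);
translate([387, 850, 0]) cube([37, 37, 412]);
translate([833, 850, 0]) cube([37, 37, 412]);
translate([387, 868, 452]) cube([483, 19, 545]);
translate([387, 407, 647]) cube([30, 461, 30]);
translate([840, 407, 647]) cube([30, 461, 30]);
translate([387, 407, 452]) cube([30, 30, 195]);
translate([840, 407, 452]) cube([30, 30, 195]);


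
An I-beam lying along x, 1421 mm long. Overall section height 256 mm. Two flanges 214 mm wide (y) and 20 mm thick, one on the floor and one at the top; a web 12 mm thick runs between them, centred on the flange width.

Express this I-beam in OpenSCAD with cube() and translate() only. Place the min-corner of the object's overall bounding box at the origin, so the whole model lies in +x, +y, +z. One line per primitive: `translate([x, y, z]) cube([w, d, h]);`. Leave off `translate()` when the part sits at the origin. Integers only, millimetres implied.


cube([1421, 214, 20]);
translate([0, 101, 20]) cube([1421, 12, 216]);
translate([0, 0, 236]) cube([1421, 214, 20]);


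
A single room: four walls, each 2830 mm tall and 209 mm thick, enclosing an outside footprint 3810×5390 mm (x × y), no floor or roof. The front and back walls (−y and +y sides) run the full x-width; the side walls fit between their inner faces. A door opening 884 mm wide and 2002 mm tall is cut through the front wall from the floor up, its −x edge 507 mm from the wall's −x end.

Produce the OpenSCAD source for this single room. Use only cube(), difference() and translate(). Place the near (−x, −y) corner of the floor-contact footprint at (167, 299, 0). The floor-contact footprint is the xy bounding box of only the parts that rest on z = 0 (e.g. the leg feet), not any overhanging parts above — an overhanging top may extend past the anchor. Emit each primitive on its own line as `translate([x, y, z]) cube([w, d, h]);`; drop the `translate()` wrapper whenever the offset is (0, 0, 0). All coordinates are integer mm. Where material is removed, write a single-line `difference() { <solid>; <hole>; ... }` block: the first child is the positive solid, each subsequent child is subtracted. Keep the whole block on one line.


difference() { translate([167, 299, 0]) cube([3810, 209, 2830]); translate([674, 299, 0]) cube([884, 209, 2002]); }
translate([167, 5480, 0]) cube([3810, 209, 2830]);
translate([167, 508, 0]) cube([209, 4972, 2830]);
translate([3768, 508, 0]) cube([209, 4972, 2830]);


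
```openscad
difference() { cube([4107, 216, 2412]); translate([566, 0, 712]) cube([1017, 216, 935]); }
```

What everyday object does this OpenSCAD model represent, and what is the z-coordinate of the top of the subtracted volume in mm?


A wall with a window opening. The window head height is 1647 mm.

A wall with a rectangular opening subtracted — a window. Sill at z = 712, opening 935 mm tall, so the head is at 712 + 935 = 1647 mm.


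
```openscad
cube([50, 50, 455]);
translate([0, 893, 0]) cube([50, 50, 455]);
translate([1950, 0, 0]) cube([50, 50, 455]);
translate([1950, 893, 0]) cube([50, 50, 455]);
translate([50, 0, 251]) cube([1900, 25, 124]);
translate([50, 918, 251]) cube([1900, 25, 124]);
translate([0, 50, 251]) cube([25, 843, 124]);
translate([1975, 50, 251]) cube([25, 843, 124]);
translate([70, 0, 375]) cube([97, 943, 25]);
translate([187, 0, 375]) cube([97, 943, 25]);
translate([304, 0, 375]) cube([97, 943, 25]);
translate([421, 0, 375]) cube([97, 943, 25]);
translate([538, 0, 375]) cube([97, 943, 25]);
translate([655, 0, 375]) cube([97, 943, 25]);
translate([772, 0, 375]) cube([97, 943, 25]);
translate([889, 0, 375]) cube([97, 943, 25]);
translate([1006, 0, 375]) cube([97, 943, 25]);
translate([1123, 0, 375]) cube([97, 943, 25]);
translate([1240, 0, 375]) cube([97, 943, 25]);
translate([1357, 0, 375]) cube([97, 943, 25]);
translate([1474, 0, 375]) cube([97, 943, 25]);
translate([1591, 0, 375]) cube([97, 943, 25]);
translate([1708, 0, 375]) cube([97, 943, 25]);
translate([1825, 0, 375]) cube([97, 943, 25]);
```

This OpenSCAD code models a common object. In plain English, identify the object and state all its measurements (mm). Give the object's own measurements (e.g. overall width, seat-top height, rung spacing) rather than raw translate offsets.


A bed frame 2000 mm long (x) by 943 mm wide (y). Four 50×50 mm corner posts, 455 mm tall, at the corners of the footprint. Four rails of 25 mm thickness and 124 mm height run between adjacent posts with their undersides at z = 251 mm, their outer faces flush with the outside of the frame (the two x-running rails run between the posts' inner faces; the two y-running rails run between the posts' inner faces). 16 slats, each 97 mm wide (x) and 25 mm thick, lie across the top of the two x-running rails, running the full 943 mm width of the frame in y; along x they sit between the end posts with a 20 mm gap after the −x posts and between neighbouring slats, leaving 28 mm before the +x posts.


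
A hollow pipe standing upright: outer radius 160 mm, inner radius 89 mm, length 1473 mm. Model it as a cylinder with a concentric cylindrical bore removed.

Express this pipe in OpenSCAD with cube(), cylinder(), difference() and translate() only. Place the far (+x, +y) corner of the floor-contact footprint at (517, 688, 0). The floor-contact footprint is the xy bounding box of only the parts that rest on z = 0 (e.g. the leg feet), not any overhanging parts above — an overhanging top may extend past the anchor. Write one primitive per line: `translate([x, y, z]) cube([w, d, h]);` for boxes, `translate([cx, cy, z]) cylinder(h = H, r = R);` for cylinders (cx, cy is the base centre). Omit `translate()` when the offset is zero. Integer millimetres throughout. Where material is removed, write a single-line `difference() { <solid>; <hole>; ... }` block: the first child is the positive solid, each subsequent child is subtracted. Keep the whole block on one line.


difference() { translate([357, 528, 0]) cylinder(h = 1473, r = 160); translate([357, 528, 0]) cylinder(h = 1473, r = 89); }


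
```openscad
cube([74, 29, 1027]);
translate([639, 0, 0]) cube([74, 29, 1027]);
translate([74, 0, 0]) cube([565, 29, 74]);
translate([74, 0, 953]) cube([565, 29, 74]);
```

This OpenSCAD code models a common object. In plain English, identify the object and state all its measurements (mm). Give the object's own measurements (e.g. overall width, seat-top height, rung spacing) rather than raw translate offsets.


A rectangular picture frame lying in the x–z plane (depth along y). The opening is 565 mm wide (x) by 879 mm tall (z), surrounded by a border 74 mm wide on all four sides. The frame is 29 mm deep and is made of two full-height vertical stiles with two horizontal rails fitted between them.


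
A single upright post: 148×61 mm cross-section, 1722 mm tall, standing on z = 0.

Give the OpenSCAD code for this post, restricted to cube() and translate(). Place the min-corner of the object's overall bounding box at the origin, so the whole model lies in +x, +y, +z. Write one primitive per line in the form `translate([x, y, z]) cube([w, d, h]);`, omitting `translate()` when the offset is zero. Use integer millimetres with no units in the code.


cube([148, 61, 1722]);


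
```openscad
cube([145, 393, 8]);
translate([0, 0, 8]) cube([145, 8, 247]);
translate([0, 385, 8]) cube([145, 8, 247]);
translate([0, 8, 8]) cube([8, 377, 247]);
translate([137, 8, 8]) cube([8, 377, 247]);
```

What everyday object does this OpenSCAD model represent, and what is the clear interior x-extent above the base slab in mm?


An open box. The internal width is 129 mm.

A 145×393 base slab with four walls standing on it — an open box. The base is 145 mm wide and the walls are 8 mm thick, so the internal width is 145 − 2 × 8 = 129 mm.


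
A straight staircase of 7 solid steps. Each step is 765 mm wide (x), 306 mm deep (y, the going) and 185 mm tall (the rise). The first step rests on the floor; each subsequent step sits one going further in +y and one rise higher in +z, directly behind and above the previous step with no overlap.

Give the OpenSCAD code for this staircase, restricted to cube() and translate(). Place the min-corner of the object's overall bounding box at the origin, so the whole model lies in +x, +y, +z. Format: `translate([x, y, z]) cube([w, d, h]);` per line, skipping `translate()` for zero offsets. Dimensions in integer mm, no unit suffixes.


cube([765, 306, 185]);
translate([0, 306, 185]) cube([765, 306, 185]);
translate([0, 612, 370]) cube([765, 306, 185]);
translate([0, 918, 555]) cube([765, 306, 185]);
translate([0, 1224, 740]) cube([765, 306, 185]);
translate([0, 1530, 925]) cube([765, 306, 185]);
translate([0, 1836, 1110]) cube([765, 306, 185]);


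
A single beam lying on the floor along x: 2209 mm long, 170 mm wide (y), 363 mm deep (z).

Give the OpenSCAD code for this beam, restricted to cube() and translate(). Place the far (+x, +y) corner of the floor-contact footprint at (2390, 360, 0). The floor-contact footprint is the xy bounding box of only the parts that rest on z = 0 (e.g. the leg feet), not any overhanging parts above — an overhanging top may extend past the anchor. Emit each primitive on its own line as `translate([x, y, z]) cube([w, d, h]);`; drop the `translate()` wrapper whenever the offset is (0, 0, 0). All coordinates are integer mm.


translate([181, 190, 0]) cube([2209, 170, 363]);


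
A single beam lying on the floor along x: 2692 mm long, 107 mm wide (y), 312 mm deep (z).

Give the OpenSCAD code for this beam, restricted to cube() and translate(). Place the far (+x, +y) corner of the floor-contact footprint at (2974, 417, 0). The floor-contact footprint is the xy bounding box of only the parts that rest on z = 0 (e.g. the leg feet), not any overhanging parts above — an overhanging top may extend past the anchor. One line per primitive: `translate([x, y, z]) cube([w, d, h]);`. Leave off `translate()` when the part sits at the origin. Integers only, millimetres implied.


translate([282, 310, 0]) cube([2692, 107, 312]);


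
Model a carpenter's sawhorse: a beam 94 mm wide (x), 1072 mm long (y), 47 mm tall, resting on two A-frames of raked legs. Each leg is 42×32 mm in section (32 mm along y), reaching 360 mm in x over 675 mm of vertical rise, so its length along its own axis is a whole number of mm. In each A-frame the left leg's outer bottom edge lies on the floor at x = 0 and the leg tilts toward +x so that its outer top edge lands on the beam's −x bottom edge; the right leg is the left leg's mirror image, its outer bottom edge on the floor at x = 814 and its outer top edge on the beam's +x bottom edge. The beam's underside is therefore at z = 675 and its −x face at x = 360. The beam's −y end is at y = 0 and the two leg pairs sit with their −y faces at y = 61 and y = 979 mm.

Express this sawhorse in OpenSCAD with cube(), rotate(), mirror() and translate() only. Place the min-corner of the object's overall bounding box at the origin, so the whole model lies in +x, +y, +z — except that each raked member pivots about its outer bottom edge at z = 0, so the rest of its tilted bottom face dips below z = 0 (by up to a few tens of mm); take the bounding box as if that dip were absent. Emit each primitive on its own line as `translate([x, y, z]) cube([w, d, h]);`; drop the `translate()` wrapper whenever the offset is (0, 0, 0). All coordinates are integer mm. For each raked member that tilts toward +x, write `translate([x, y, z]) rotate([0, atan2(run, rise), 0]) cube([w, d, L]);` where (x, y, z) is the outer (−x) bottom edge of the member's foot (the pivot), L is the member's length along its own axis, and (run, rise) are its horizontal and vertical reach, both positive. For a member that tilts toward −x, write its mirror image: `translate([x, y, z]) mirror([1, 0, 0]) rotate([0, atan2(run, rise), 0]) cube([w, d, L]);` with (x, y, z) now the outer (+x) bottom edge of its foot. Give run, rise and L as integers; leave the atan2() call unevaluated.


translate([360, 0, 675]) cube([94, 1072, 47]);
translate([0, 61, 0]) rotate([0, atan2(360, 675), 0]) cube([42, 32, 765]);
translate([814, 61, 0]) mirror([1, 0, 0]) rotate([0, atan2(360, 675), 0]) cube([42, 32, 765]);
translate([0, 979, 0]) rotate([0, atan2(360, 675), 0]) cube([42, 32, 765]);
translate([814, 979, 0]) mirror([1, 0, 0]) rotate([0, atan2(360, 675), 0]) cube([42, 32, 765]);


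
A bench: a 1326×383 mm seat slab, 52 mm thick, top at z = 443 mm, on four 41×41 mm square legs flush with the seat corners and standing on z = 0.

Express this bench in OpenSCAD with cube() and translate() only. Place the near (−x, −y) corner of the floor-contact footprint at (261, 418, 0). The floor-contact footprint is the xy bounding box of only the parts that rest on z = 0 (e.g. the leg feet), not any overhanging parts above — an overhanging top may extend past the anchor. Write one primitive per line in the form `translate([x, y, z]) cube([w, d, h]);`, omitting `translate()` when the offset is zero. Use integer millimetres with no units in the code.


translate([261, 418, 391]) cube([1326, 383, 52]);
translate([261, 418, 0]) cube([41, 41, 391]);
translate([261, 760, 0]) cube([41, 41, 391]);
translate([1546, 418, 0]) cube([41, 41, 391]);
translate([1546, 760, 0]) cube([41, 41, 391]);


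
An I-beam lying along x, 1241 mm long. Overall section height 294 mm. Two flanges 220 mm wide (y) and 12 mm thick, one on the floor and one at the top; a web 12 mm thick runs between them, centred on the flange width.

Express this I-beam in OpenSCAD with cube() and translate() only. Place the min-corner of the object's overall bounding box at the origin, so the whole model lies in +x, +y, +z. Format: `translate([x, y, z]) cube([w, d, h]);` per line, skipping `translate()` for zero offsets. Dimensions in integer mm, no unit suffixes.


cube([1241, 220, 12]);
translate([0, 104, 12]) cube([1241, 12, 270]);
translate([0, 0, 282]) cube([1241, 220, 12]);


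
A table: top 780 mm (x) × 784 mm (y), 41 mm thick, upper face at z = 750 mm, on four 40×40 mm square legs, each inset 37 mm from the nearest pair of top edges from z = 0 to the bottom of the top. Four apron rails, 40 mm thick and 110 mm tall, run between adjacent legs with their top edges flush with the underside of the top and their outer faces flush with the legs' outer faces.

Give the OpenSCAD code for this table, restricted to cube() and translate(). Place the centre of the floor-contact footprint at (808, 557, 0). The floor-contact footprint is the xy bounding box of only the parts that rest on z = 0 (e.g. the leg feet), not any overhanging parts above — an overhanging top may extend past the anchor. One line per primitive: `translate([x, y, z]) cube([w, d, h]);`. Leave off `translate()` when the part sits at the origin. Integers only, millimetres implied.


translate([418, 165, 709]) cube([780, 784, 41]);
translate([455, 202, 0]) cube([40, 40, 709]);
translate([1121, 202, 0]) cube([40, 40, 709]);
translate([455, 872, 0]) cube([40, 40, 709]);
translate([1121, 872, 0]) cube([40, 40, 709]);
translate([495, 202, 599]) cube([626, 40, 110]);
translate([495, 872, 599]) cube([626, 40, 110]);
translate([455, 242, 599]) cube([40, 630, 110]);
translate([1121, 242, 599]) cube([40, 630, 110]);


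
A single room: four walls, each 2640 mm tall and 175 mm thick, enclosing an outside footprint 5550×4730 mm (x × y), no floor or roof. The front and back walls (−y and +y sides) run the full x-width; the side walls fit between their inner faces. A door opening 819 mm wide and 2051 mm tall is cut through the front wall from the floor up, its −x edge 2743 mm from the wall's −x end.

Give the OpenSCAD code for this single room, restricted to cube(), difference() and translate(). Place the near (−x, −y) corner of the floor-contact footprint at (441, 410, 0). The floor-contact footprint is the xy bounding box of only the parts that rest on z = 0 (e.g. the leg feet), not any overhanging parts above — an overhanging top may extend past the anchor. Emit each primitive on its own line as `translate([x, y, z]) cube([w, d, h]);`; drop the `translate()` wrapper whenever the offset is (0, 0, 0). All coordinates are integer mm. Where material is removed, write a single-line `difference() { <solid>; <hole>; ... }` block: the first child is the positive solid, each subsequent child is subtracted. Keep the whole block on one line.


difference() { translate([441, 410, 0]) cube([5550, 175, 2640]); translate([3184, 410, 0]) cube([819, 175, 2051]); }
translate([441, 4965, 0]) cube([5550, 175, 2640]);
translate([441, 585, 0]) cube([175, 4380, 2640]);
translate([5816, 585, 0]) cube([175, 4380, 2640]);


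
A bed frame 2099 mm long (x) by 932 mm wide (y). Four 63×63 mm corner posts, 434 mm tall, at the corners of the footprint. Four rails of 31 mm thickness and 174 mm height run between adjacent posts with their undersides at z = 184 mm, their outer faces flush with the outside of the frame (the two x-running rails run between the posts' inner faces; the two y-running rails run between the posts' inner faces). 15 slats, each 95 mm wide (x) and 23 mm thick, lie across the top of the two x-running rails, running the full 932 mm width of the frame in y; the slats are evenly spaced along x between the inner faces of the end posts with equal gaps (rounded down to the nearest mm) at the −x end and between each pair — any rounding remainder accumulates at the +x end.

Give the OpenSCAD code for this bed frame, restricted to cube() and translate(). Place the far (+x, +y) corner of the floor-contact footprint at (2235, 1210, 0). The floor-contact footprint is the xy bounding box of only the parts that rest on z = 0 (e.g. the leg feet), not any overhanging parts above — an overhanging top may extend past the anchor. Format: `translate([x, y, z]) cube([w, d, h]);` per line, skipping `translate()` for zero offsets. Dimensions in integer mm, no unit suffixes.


// slat z = rail_z + rail_h = 184 + 174 = 358
// slat gap = ⌊(1973 − 15·95) / 16⌋ = 34
translate([136, 278, 0]) cube([63, 63, 434]);
translate([136, 1147, 0]) cube([63, 63, 434]);
translate([2172, 278, 0]) cube([63, 63, 434]);
translate([2172, 1147, 0]) cube([63, 63, 434]);
translate([199, 278, 184]) cube([1973, 31, 174]);
translate([199, 1179, 184]) cube([1973, 31, 174]);
translate([136, 341, 184]) cube([31, 806, 174]);
translate([2204, 341, 184]) cube([31, 806, 174]);
translate([233, 278, 358]) cube([95, 932, 23]);
translate([362, 278, 358]) cube([95, 932, 23]);
translate([491, 278, 358]) cube([95, 932, 23]);
translate([620, 278, 358]) cube([95, 932, 23]);
translate([749, 278, 358]) cube([95, 932, 23]);
translate([878, 278, 358]) cube([95, 932, 23]);
translate([1007, 278, 358]) cube([95, 932, 23]);
translate([1136, 278, 358]) cube([95, 932, 23]);
translate([1265, 278, 358]) cube([95, 932, 23]);
translate([1394, 278, 358]) cube([95, 932, 23]);
translate([1523, 278, 358]) cube([95, 932, 23]);
translate([1652, 278, 358]) cube([95, 932, 23]);
translate([1781, 278, 358]) cube([95, 932, 23]);
translate([1910, 278, 358]) cube([95, 932, 23]);
translate([2039, 278, 358]) cube([95, 932, 23]);


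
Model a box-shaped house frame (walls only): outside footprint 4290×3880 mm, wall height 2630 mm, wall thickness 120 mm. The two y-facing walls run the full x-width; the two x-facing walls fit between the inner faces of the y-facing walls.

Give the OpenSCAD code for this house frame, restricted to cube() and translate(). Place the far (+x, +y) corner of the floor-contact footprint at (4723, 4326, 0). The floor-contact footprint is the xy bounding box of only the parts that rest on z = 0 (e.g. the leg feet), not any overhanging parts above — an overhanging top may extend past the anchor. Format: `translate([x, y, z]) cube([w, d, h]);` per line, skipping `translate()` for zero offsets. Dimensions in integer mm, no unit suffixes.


translate([433, 446, 0]) cube([4290, 120, 2630]);
translate([433, 4206, 0]) cube([4290, 120, 2630]);
translate([433, 566, 0]) cube([120, 3640, 2630]);
translate([4603, 566, 0]) cube([120, 3640, 2630]);


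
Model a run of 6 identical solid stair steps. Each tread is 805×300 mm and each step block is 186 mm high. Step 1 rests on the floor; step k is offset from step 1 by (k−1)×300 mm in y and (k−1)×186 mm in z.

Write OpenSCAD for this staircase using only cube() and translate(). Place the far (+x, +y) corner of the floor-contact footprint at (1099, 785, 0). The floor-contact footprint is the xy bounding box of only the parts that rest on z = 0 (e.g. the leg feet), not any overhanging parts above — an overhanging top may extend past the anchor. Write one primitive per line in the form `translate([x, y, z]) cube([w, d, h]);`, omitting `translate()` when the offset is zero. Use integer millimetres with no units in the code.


translate([294, 485, 0]) cube([805, 300, 186]);
translate([294, 785, 186]) cube([805, 300, 186]);
translate([294, 1085, 372]) cube([805, 300, 186]);
translate([294, 1385, 558]) cube([805, 300, 186]);
translate([294, 1685, 744]) cube([805, 300, 186]);
translate([294, 1985, 930]) cube([805, 300, 186]);


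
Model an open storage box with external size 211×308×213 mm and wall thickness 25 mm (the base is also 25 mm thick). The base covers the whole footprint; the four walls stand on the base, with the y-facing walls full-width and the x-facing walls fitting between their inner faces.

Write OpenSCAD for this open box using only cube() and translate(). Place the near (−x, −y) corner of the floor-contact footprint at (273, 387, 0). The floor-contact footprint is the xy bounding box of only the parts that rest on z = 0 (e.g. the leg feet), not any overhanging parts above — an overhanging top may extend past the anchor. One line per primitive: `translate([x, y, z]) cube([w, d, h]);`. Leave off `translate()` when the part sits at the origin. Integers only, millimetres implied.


translate([273, 387, 0]) cube([211, 308, 25]);
translate([273, 387, 25]) cube([211, 25, 188]);
translate([273, 670, 25]) cube([211, 25, 188]);
translate([273, 412, 25]) cube([25, 258, 188]);
translate([459, 412, 25]) cube([25, 258, 188]);


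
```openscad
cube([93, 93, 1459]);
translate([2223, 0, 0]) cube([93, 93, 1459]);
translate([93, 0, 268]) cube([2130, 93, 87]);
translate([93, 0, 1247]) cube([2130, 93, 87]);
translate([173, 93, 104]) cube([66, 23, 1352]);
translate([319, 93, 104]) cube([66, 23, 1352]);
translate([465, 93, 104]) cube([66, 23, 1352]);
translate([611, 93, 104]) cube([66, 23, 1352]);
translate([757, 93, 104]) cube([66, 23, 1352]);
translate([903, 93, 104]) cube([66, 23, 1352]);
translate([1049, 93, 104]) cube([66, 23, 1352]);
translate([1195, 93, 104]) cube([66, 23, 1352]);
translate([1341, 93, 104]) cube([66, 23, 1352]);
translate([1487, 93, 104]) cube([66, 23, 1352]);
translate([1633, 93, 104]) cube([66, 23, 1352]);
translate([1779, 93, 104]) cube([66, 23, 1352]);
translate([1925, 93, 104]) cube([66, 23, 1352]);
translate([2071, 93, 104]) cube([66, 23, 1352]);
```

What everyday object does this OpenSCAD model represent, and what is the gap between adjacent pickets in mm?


A fence section. The picket gap is 80 mm.

Two posts, two rails, 14 pickets — a fence section. Span 2130 mm holds 14 pickets of 66 mm with 15 equal gaps: ⌊(2130 − 14·66) / 15⌋ = 80 mm.


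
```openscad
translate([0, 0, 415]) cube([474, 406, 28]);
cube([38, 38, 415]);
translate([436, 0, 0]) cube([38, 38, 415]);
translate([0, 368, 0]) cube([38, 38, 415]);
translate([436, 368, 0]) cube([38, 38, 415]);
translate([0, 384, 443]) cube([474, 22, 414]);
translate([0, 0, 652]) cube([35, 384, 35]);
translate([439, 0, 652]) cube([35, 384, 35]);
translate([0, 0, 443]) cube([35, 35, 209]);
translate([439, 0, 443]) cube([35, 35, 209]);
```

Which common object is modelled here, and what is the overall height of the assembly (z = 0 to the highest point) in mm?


A chair. The overall height is 857 mm.

A slab on four corner posts with a tall panel at the back — a chair. The seat slab sits at z = 415 with thickness 28, and the 414 mm backrest starts at the seat top, so the overall height is 415 + 28 + 414 = 857 mm.


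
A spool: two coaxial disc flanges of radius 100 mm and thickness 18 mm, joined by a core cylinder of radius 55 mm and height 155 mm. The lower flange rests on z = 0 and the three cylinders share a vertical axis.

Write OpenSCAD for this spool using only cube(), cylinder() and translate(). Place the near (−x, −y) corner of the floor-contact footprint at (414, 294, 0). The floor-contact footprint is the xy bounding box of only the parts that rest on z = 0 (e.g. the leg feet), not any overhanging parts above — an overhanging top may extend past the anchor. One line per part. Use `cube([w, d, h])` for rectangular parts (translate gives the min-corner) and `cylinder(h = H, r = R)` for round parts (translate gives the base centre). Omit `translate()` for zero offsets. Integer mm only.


translate([514, 394, 0]) cylinder(h = 18, r = 100);
translate([514, 394, 18]) cylinder(h = 155, r = 55);
translate([514, 394, 173]) cylinder(h = 18, r = 100);


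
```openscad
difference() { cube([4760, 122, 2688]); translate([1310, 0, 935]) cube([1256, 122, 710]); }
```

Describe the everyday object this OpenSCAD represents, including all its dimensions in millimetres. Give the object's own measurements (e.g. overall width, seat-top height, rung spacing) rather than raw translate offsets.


A wall 4760 mm long (x), 122 mm thick (y), 2688 mm tall, with a rectangular window opening cut through it. The opening is 1256 mm wide and 710 mm tall; its sill is at z = 935 mm and its near (−x) edge is 1310 mm from the wall's −x end. The opening passes through the full wall thickness.


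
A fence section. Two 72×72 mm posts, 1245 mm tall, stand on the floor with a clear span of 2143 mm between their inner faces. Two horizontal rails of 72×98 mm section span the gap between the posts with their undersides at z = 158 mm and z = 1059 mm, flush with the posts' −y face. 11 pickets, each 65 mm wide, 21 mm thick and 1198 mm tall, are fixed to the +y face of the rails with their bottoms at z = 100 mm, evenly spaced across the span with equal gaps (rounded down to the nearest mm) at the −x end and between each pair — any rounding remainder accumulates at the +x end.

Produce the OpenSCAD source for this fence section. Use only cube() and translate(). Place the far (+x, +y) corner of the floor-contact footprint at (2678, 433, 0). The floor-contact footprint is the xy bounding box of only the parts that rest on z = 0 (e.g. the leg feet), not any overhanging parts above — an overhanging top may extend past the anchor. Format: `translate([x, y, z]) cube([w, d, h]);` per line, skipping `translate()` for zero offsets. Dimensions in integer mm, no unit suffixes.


translate([391, 361, 0]) cube([72, 72, 1245]);
translate([2606, 361, 0]) cube([72, 72, 1245]);
translate([463, 361, 158]) cube([2143, 72, 98]);
translate([463, 361, 1059]) cube([2143, 72, 98]);
translate([582, 433, 100]) cube([65, 21, 1198]);
translate([766, 433, 100]) cube([65, 21, 1198]);
translate([950, 433, 100]) cube([65, 21, 1198]);
translate([1134, 433, 100]) cube([65, 21, 1198]);
translate([1318, 433, 100]) cube([65, 21, 1198]);
translate([1502, 433, 100]) cube([65, 21, 1198]);
translate([1686, 433, 100]) cube([65, 21, 1198]);
translate([1870, 433, 100]) cube([65, 21, 1198]);
translate([2054, 433, 100]) cube([65, 21, 1198]);
translate([2238, 433, 100]) cube([65, 21, 1198]);
translate([2422, 433, 100]) cube([65, 21, 1198]);


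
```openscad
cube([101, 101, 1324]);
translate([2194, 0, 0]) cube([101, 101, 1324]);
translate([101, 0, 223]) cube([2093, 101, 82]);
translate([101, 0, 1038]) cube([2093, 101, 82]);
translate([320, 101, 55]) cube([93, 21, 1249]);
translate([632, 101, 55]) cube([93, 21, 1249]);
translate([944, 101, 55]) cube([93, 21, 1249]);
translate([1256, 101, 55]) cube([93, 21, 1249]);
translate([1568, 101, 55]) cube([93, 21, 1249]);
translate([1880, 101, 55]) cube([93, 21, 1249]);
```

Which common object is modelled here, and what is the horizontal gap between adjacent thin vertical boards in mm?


A fence section. The picket gap is 219 mm.

Two posts, two rails, 6 pickets — a fence section. Span 2093 mm holds 6 pickets of 93 mm with 7 equal gaps: ⌊(2093 − 6·93) / 7⌋ = 219 mm.


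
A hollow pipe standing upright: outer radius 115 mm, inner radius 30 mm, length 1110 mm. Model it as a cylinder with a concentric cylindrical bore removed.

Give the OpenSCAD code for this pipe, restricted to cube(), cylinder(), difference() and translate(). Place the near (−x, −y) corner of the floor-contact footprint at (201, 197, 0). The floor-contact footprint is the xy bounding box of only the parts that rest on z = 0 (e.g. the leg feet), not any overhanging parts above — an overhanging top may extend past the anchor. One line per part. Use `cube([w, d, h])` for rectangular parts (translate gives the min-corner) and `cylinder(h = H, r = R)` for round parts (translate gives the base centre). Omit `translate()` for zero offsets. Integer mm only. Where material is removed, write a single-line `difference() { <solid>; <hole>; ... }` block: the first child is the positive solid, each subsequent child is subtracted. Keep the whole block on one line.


difference() { translate([316, 312, 0]) cylinder(h = 1110, r = 115); translate([316, 312, 0]) cylinder(h = 1110, r = 30); }


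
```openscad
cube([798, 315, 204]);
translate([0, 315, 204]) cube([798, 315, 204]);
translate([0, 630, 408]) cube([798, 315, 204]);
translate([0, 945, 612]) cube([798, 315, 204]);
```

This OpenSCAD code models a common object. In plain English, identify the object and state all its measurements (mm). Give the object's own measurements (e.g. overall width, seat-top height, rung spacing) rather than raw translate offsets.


A straight staircase of 4 solid steps. Each step is 798 mm wide (x), 315 mm deep (y, the going) and 204 mm tall (the rise). The first step rests on the floor; each subsequent step sits one going further in +y and one rise higher in +z, directly behind and above the previous step with no overlap.


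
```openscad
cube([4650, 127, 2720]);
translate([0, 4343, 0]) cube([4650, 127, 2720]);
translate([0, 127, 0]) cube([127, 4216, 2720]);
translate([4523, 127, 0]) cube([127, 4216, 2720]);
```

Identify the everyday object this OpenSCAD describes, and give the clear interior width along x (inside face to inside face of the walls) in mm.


A house (or room) frame. The interior width is 4396 mm.

Four 2720 mm walls enclosing a rectangle with no floor or roof — a room or house frame. Outside width is 4650 mm and wall thickness is 127 mm, so the interior width is 4650 − 2 × 127 = 4396 mm.


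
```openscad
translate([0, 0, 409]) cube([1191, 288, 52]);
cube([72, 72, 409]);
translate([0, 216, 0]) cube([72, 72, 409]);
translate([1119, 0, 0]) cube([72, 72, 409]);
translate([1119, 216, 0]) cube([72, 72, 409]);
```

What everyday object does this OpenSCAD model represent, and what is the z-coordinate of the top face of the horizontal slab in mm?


A bench. The seat-top height is 461 mm.

A long slab on four corner posts — a bench. The slab sits at z = 409 with thickness 52, so the top is 409 + 52 = 461 mm.


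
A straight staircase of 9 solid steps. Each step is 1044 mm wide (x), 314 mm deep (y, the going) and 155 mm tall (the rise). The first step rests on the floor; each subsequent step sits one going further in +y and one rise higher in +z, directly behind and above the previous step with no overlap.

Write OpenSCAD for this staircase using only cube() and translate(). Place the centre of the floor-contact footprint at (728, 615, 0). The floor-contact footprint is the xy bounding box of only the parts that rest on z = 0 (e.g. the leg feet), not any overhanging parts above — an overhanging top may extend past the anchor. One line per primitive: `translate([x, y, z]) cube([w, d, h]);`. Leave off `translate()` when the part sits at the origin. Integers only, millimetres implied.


translate([206, 458, 0]) cube([1044, 314, 155]);
translate([206, 772, 155]) cube([1044, 314, 155]);
translate([206, 1086, 310]) cube([1044, 314, 155]);
translate([206, 1400, 465]) cube([1044, 314, 155]);
translate([206, 1714, 620]) cube([1044, 314, 155]);
translate([206, 2028, 775]) cube([1044, 314, 155]);
translate([206, 2342, 930]) cube([1044, 314, 155]);
translate([206, 2656, 1085]) cube([1044, 314, 155]);
translate([206, 2970, 1240]) cube([1044, 314, 155]);


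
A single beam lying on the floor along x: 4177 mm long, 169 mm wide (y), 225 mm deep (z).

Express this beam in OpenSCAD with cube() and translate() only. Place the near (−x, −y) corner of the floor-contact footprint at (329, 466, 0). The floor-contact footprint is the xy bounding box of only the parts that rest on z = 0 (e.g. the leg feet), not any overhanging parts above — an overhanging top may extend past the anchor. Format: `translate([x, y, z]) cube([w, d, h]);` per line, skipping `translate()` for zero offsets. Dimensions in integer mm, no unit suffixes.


translate([329, 466, 0]) cube([4177, 169, 225]);


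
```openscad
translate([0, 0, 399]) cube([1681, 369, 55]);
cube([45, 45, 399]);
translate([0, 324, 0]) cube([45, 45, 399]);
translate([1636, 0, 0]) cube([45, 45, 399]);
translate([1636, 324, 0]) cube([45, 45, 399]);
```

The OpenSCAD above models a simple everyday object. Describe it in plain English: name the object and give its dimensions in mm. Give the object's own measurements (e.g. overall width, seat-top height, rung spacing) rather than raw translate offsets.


A long wooden bench with a 1681 mm (x) × 369 mm (y) seat, 55 mm thick, its top surface 454 mm above the floor. Four 45 mm square legs at the seat corners, flush with the edges, run from z = 0 to the seat underside.


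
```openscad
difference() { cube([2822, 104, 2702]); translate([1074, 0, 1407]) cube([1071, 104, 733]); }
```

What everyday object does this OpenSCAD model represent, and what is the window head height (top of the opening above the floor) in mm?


A wall with a window opening. The window head height is 2140 mm.

A wall with a rectangular opening subtracted — a window. Sill at z = 1407, opening 733 mm tall, so the head is at 1407 + 733 = 2140 mm.


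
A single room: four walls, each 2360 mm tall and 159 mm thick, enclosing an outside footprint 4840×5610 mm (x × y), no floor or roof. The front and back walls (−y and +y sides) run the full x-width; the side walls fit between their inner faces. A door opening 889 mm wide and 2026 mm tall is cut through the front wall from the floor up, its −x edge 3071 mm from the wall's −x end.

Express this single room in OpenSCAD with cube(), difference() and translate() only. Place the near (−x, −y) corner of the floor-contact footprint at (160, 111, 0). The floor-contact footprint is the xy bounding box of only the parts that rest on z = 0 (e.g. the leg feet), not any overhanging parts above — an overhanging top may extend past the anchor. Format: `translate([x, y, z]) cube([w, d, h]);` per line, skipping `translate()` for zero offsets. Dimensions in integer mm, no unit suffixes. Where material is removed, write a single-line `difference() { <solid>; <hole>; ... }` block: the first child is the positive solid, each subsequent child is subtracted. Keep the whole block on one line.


difference() { translate([160, 111, 0]) cube([4840, 159, 2360]); translate([3231, 111, 0]) cube([889, 159, 2026]); }
translate([160, 5562, 0]) cube([4840, 159, 2360]);
translate([160, 270, 0]) cube([159, 5292, 2360]);
translate([4841, 270, 0]) cube([159, 5292, 2360]);


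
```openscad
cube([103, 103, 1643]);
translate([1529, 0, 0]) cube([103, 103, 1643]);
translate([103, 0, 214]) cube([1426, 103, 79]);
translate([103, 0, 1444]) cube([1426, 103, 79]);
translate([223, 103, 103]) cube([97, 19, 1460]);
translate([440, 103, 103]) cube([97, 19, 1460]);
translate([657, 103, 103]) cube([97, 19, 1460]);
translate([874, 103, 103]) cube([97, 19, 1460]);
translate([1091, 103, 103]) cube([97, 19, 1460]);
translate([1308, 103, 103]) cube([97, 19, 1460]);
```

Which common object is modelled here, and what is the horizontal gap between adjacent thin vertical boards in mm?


A fence section. The picket gap is 120 mm.

Two posts, two rails, 6 pickets — a fence section. Span 1426 mm holds 6 pickets of 97 mm with 7 equal gaps: ⌊(1426 − 6·97) / 7⌋ = 120 mm.
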